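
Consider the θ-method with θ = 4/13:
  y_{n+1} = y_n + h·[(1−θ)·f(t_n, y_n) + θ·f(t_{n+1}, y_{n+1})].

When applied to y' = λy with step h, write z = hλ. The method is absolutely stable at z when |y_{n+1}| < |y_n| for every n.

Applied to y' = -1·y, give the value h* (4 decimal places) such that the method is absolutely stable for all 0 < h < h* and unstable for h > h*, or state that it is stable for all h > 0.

Test eqn y'=λy, z=hλ:
  y_{n+1} = y_n + z·[9/13·y_n + 4/13·y_{n+1}] ⇒ (1 − 4/13z)y_{n+1} = (1 + 9/13z)y_n
  ⇒ R(z) = (1 + 9/13z)/(1 − 4/13z).

Boundary: |R(x)|=1, x<0.
x=-0.62: |R|=0.4793
R=−1: 1+9/13x = −1+4/13x ⇒ -5/13x=2 ⇒ x=2/(-5/13)=-5.2000
Confirm numerically:
  x=-4.907: |R|=0.95510 <1
  x=-4.540: |R|=0.89409 <1
  x=-2.892: |R|=0.53028 <1
  x=-2.281: |R|=0.34031 <1
  x=-5.692: |R|=1.06878 >1
  x=-5.453: |R|=1.03634 >1
Interval (-5.2000, 0).

(-5.2000,0); λ=-1 ⇒ h* = (26/5)/1 = 5.2000.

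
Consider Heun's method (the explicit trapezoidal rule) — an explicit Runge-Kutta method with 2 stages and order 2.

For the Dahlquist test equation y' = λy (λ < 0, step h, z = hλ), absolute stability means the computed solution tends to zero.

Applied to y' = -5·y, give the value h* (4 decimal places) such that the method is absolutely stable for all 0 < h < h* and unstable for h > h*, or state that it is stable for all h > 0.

Test eqn y'=λy, z=hλ:
  order 2, 2-stage ⇒ R(z)=1+z+z^2/2
  (e.g. R(-1.04)=0.50080, |R|=0.50080)

Boundary: |R(x)|=1, x<0.
x=-1.04: |R|=0.5008
|R(-1.86)|=0.8698 |R(-1.69)|=0.7380 |R(-1.01)|=0.5000
Bisect:
  x_lo=-2.6989 |R|=1.9431  x_hi=-0.1623 |R|=0.8509
  mid=-1.43057 |R|=0.59270 →hi
  mid=-2.06472 |R|=1.06681 →lo
  mid=-1.74764 |R|=0.77949 →hi
  mid=-1.90618 |R|=0.91058 →hi
  mid=-1.98545 |R|=0.98555 →hi
  mid=-2.02508 |R|=1.02540 →lo
  mid=-2.00526 |R|=1.00528 →lo
  mid=-1.99536 |R|=0.99537 →hi
  mid=-2.00031 |R|=1.00031 →lo
  mid=-1.99783 |R|=0.99784 →hi
  ...
  [-2.00000,-1.99985] ⇒ x*=-2.0000
Interval (-2.0000, 0).

(-2.0000,0); λ=-5 ⇒ h* = 0.4000.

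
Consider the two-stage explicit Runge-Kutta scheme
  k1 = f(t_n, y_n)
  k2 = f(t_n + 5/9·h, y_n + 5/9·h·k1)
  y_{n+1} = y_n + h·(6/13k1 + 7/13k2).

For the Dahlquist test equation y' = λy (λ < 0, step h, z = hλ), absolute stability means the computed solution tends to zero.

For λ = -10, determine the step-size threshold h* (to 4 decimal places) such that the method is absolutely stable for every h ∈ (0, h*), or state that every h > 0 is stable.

(-3.3429,0); λ=-10 ⇒ h* = (117/35)/10 = 0.3343.

Test eqn y'=λy, z=hλ:
  k1=λy_n ⇒ h·k1=z·y_n;  k2=λ(1+5/9z)y_n ⇒ h·k2=z(1+5/9z)y_n
  y_{n+1}/y_n = 1 + 6/13z + 7/13z(1+5/9z) = 1 + z + 35/117z²
  Hence R(z) = 1 + z + 35/117z².

Need |R(x)|<1, x<0.
x=-1.1: |R|=0.2620
R=1: x+35/117x²=0 ⇒ x=−117/35=-3.3429; min R=1−1/(4·35/117)=0.1643>−1
Confirm numerically:
  x=-2.450: |R|=0.34562 <1
  x=-2.195: |R|=0.24629 <1
  x=-2.127: |R|=0.22637 <1
  x=-3.698: |R|=1.39287 >1
  x=-3.658: |R|=1.34485 >1
  x=-3.474: |R|=1.13629 >1
Stable set (-3.3429, 0).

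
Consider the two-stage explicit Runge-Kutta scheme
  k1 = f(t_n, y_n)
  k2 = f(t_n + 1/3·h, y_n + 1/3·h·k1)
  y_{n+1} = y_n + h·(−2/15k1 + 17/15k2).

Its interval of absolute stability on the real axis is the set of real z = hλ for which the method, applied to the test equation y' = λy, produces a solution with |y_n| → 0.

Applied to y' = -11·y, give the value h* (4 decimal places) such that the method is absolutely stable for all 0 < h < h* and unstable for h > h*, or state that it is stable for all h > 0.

Set f=λy, z=hλ:
  k1=λy_n ⇒ h·k1=z·y_n;  k2=λ(1+1/3z)y_n ⇒ h·k2=z(1+1/3z)y_n
  y_{n+1}/y_n = 1 − 2/15z + 17/15z(1+1/3z) = 1 + z + 17/45z²
  ⇒ R(z) = 1 + z + 17/45z².

Need |R(x)|<1, x<0.
x=-0.55: |R|=0.5643
R=1: x+17/45x²=0 ⇒ x=−45/17=-2.6471; min R=1−1/(4·17/45)=0.3382>−1
Confirm numerically:
  x=-2.607: |R|=0.96055 <1
  x=-2.536: |R|=0.89360 <1
  x=-2.351: |R|=0.73705 <1
  x=-1.824: |R|=0.43286 <1
  x=-3.025: |R|=1.43190 >1
  x=-2.814: |R|=1.17747 >1
  x=-2.766: |R|=1.12429 >1
Stable set (-2.6471, 0).

(-2.6471,0); λ=-11 ⇒ h* = (45/17)/11 = 0.2406.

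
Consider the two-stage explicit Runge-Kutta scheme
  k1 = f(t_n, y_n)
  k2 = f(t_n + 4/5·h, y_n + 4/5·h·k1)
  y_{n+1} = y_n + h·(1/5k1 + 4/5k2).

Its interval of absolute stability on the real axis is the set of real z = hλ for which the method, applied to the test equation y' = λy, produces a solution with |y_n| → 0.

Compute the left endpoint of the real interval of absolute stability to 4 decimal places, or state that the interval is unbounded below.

z* = -1.5625.

Test eqn y'=λy, z=hλ:
  k1=λy_n ⇒ h·k1=z·y_n;  k2=λ(1+4/5z)y_n ⇒ h·k2=z(1+4/5z)y_n
  y_{n+1}/y_n = 1 + 1/5z + 4/5z(1+4/5z) = 1 + z + 16/25z²
  ⇒ R(z) = 1 + z + 16/25z².

Boundary: |R(x)|=1, x<0.
x=-1.19: |R|=0.7163
R=1: x+16/25x²=0 ⇒ x=−25/16=-1.5625; min R=1−1/(4·16/25)=0.6094>−1
Confirm numerically:
  x=-1.005: |R|=0.64142 <1
  x=-0.979: |R|=0.63440 <1
  x=-0.853: |R|=0.61267 <1
  x=-0.738: |R|=0.61057 <1
  x=-1.806: |R|=1.28145 >1
  x=-1.647: |R|=1.08907 >1
  x=-1.588: |R|=1.02592 >1
So |R|<1 on (-1.5625, 0).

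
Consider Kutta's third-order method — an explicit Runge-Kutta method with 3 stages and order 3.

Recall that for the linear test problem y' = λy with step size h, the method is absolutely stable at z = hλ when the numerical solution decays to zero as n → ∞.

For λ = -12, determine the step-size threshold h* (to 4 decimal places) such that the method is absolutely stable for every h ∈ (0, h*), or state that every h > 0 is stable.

(-2.5127,0); λ=-12 ⇒ h* = 0.2094.

With y'=λy (z=hλ):
  order 3, 3-stage ⇒ R(z)=1+z+z^2/2+z^3/6
  (e.g. R(-0.34)=0.71125, |R|=0.71125)

Boundary: |R(x)|=1, x<0.
x=-0.34: |R|=0.7112
|R(-1.85)|=0.1940 |R(-1.83)|=0.1770 |R(-1.41)|=0.1168
Bisect:
  x_lo=-3.2848 |R|=2.7969  x_hi=-0.1792 |R|=0.8359
  mid=-1.73200 |R|=0.09803 →hi
  mid=-2.50839 |R|=0.99285 →hi
  mid=-2.89658 |R|=1.75197 →lo
  mid=-2.70249 |R|=1.34034 →lo
  mid=-2.60544 |R|=1.15904 →lo
  mid=-2.55691 |R|=1.07411 →lo
  mid=-2.53265 |R|=1.03303 →lo
  mid=-2.52052 |R|=1.01283 →lo
  mid=-2.51445 |R|=1.00281 →lo
  mid=-2.51142 |R|=0.99782 →hi
  ...
  [-2.51275,-2.51256] ⇒ x*=-2.5127
So |R|<1 on (-2.5127, 0).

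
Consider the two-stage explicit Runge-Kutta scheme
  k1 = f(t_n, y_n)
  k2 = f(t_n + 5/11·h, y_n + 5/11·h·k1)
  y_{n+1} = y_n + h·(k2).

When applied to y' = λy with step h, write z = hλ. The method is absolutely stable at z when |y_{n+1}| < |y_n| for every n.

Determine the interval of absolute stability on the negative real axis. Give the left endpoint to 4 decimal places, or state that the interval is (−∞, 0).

z∈(-2.2000,0).

Test eqn y'=λy, z=hλ:
  k1=λy_n ⇒ h·k1=z·y_n;  k2=λ(1+5/11z)y_n ⇒ h·k2=z(1+5/11z)y_n
  y_{n+1}/y_n = 1 + z(1+5/11z) = 1 + z + 5/11z²
  Hence R(z) = 1 + z + 5/11z².

Find x<0 with |R(x)|<1.
x=-0.92: |R|=0.4647
R=1: x+5/11x²=0 ⇒ x=−11/5=-2.2000; min R=1−1/(4·5/11)=0.4500>−1
Confirm numerically:
  x=-2.135: |R|=0.93692 <1
  x=-1.894: |R|=0.73656 <1
  x=-1.178: |R|=0.45277 <1
  x=-2.474: |R|=1.30813 >1
  x=-2.233: |R|=1.03349 >1
Stable set (-2.2000, 0).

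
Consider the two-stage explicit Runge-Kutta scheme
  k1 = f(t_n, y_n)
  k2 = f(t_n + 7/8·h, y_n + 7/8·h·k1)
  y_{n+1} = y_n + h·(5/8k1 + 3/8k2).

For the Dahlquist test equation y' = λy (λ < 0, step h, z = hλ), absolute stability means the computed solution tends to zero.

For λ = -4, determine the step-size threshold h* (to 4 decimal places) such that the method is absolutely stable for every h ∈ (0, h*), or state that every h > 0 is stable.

Test eqn y'=λy, z=hλ:
  k1=λy_n ⇒ h·k1=z·y_n;  k2=λ(1+7/8z)y_n ⇒ h·k2=z(1+7/8z)y_n
  y_{n+1}/y_n = 1 + 5/8z + 3/8z(1+7/8z) = 1 + z + 21/64z²
  so R(z) = 1 + z + 21/64z².

Solve |R(x)|<1 on ℝ⁻.
x=-0.31: |R|=0.7215
R=1: x+21/64x²=0 ⇒ x=−64/21=-3.0476; min R=1−1/(4·21/64)=0.2381>−1
Confirm numerically:
  x=-2.412: |R|=0.49695 <1
  x=-2.096: |R|=0.34552 <1
  x=-1.852: |R|=0.27344 <1
  x=-1.580: |R|=0.23913 <1
  x=-3.425: |R|=1.42411 >1
  x=-3.410: |R|=1.40547 >1
Stable set (-3.0476, 0).

(-3.0476,0); λ=-4 ⇒ h* = (64/21)/4 = 0.7619.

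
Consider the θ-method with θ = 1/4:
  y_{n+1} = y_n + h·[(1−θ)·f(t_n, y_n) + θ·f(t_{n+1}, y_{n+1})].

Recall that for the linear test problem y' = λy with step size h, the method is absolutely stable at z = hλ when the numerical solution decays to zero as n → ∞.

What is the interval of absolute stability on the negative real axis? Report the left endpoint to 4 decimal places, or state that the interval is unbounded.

(-4.0000, 0).

Set f=λy, z=hλ:
  y_{n+1} = y_n + z·[3/4·y_n + 1/4·y_{n+1}] ⇒ (1 − 1/4z)y_{n+1} = (1 + 3/4z)y_n
  ⇒ R(z) = (1 + 3/4z)/(1 − 1/4z).

Need |R(x)|<1, x<0.
x=-1.51: |R|=0.0962
R=−1: 1+3/4x = −1+1/4x ⇒ -1/2x=2 ⇒ x=2/(-1/2)=-4.0000
Confirm numerically:
  x=-3.180: |R|=0.77159 <1
  x=-2.603: |R|=0.57686 <1
  x=-2.454: |R|=0.52092 <1
  x=-2.372: |R|=0.48901 <1
  x=-4.489: |R|=1.11521 >1
  x=-4.331: |R|=1.07946 >1
  x=-4.294: |R|=1.07089 >1
Interval (-4.0000, 0).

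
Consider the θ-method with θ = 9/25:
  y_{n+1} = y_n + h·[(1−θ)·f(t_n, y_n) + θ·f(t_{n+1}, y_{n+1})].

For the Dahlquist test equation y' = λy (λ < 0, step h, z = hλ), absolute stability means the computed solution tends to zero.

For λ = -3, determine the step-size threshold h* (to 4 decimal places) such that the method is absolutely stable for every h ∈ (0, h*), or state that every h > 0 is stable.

Test eqn y'=λy, z=hλ:
  y_{n+1} = y_n + z·[16/25·y_n + 9/25·y_{n+1}] ⇒ (1 − 9/25z)y_{n+1} = (1 + 16/25z)y_n
  R(z) = (1 + 16/25z)/(1 − 9/25z).

Need |R(x)|<1, x<0.
x=-0.83: |R|=0.3609
R=−1: 1+16/25x = −1+9/25x ⇒ -7/25x=2 ⇒ x=2/(-7/25)=-7.1429
Confirm numerically:
  x=-5.779: |R|=0.87603 <1
  x=-5.407: |R|=0.83505 <1
  x=-4.258: |R|=0.68109 <1
  x=-7.675: |R|=1.03960 >1
  x=-7.586: |R|=1.03326 >1
  x=-7.401: |R|=1.01973 >1
Stable set (-7.1429, 0).

(-7.1429,0); λ=-3 ⇒ h* = (50/7)/3 = 2.3810.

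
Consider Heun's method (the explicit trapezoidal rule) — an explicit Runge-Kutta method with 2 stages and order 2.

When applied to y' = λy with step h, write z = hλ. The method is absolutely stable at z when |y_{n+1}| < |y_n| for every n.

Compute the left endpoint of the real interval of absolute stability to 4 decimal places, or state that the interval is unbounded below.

With y'=λy (z=hλ):
  order 2, 2-stage ⇒ R(z)=1+z+z^2/2
  (e.g. R(-1.35)=0.56125, |R|=0.56125)

Boundary: |R(x)|=1, x<0.
x=-1.35: |R|=0.5613
|R(-1.49)|=0.6200 |R(-0.79)|=0.5221 |R(-0.75)|=0.5312
Bisect:
  x_lo=-2.6074 |R|=1.7918  x_hi=-0.0764 |R|=0.9265
  mid=-1.34190 |R|=0.55845 →hi
  mid=-1.97464 |R|=0.97496 →hi
  mid=-2.29102 |R|=1.33336 →lo
  mid=-2.13283 |R|=1.14165 →lo
  mid=-2.05374 |R|=1.05518 →lo
  mid=-2.01419 |R|=1.01429 →lo
  mid=-1.99442 |R|=0.99443 →hi
  mid=-2.00430 |R|=1.00431 →lo
  mid=-1.99936 |R|=0.99936 →hi
  mid=-2.00183 |R|=1.00183 →lo
  ...
  [-2.00013,-1.99998] ⇒ x*=-2.0000
Stable set (-2.0000, 0).

left endpoint -2.0000.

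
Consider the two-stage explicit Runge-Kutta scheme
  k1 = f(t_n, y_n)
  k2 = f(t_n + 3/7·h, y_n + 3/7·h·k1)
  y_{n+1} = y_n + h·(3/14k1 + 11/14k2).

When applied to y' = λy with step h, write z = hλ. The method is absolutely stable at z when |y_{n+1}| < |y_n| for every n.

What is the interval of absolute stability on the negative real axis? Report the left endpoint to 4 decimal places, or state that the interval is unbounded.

(-2.9697, 0).

Test eqn y'=λy, z=hλ:
  k1=λy_n ⇒ h·k1=z·y_n;  k2=λ(1+3/7z)y_n ⇒ h·k2=z(1+3/7z)y_n
  y_{n+1}/y_n = 1 + 3/14z + 11/14z(1+3/7z) = 1 + z + 33/98z²
  R(z) = 1 + z + 33/98z².

Need |R(x)|<1, x<0.
x=-1.32: |R|=0.2667
R=1: x+33/98x²=0 ⇒ x=−98/33=-2.9697; min R=1−1/(4·33/98)=0.2576>−1
Confirm numerically:
  x=-2.420: |R|=0.55205 <1
  x=-1.902: |R|=0.31617 <1
  x=-1.596: |R|=0.26174 <1
  x=-3.093: |R|=1.12842 >1
  x=-3.075: |R|=1.10904 >1
  x=-3.002: |R|=1.03265 >1
Stable set (-2.9697, 0).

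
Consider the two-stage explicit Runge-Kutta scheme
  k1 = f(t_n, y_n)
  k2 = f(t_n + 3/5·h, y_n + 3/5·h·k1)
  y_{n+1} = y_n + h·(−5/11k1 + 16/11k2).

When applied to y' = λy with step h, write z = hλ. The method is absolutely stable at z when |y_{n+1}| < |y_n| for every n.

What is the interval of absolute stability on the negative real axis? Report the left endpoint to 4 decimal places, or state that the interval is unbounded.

Set f=λy, z=hλ:
  k1=λy_n ⇒ h·k1=z·y_n;  k2=λ(1+3/5z)y_n ⇒ h·k2=z(1+3/5z)y_n
  y_{n+1}/y_n = 1 − 5/11z + 16/11z(1+3/5z) = 1 + z + 48/55z²
  R(z) = 1 + z + 48/55z².

Boundary: |R(x)|=1, x<0.
x=-0.5: |R|=0.7182
R=1: x+48/55x²=0 ⇒ x=−55/48=-1.1458; min R=1−1/(4·48/55)=0.7135>−1
Confirm numerically:
  x=-1.080: |R|=0.93795 <1
  x=-0.681: |R|=0.72374 <1
  x=-0.586: |R|=0.71369 <1
  x=-1.335: |R|=1.22040 >1
  x=-1.303: |R|=1.17872 >1
  x=-1.193: |R|=1.04911 >1
So |R|<1 on (-1.1458, 0).

(-1.1458, 0).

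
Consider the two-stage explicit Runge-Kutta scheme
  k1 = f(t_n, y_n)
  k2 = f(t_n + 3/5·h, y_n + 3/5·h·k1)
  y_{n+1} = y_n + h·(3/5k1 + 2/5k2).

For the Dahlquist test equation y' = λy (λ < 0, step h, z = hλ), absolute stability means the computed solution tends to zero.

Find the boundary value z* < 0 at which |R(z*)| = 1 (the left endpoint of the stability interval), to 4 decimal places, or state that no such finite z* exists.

left endpoint -4.1667.

Test eqn y'=λy, z=hλ:
  k1=λy_n ⇒ h·k1=z·y_n;  k2=λ(1+3/5z)y_n ⇒ h·k2=z(1+3/5z)y_n
  y_{n+1}/y_n = 1 + 3/5z + 2/5z(1+3/5z) = 1 + z + 6/25z²
  so R(z) = 1 + z + 6/25z².

Need |R(x)|<1, x<0.
x=-1.01: |R|=0.2348
R=1: x+6/25x²=0 ⇒ x=−25/6=-4.1667; min R=1−1/(4·6/25)=-0.0417>−1
Confirm numerically:
  x=-3.361: |R|=0.35012 <1
  x=-2.133: |R|=0.04107 <1
  x=-2.083: |R|=0.04167 <1
  x=-2.042: |R|=0.04126 <1
  x=-4.586: |R|=1.46154 >1
  x=-4.574: |R|=1.44715 >1
  x=-4.229: |R|=1.06327 >1
Interval (-4.1667, 0).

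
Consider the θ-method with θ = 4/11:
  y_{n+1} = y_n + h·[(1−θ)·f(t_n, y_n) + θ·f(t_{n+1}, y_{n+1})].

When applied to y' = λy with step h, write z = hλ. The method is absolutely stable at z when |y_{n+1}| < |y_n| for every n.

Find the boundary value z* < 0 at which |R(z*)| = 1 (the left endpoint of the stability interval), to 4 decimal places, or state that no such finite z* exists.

Test eqn y'=λy, z=hλ:
  y_{n+1} = y_n + z·[7/11·y_n + 4/11·y_{n+1}] ⇒ (1 − 4/11z)y_{n+1} = (1 + 7/11z)y_n
  so R(z) = (1 + 7/11z)/(1 − 4/11z).

Need |R(x)|<1, x<0.
x=-0.76: |R|=0.4046
R=−1: 1+7/11x = −1+4/11x ⇒ -3/11x=2 ⇒ x=2/(-3/11)=-7.3333
Confirm numerically:
  x=-6.921: |R|=0.96802 <1
  x=-6.014: |R|=0.88709 <1
  x=-5.948: |R|=0.88055 <1
  x=-3.651: |R|=0.56854 <1
  x=-7.703: |R|=1.02652 >1
  x=-7.414: |R|=1.00595 >1
Stable set (-7.3333, 0).

z* = -7.3333.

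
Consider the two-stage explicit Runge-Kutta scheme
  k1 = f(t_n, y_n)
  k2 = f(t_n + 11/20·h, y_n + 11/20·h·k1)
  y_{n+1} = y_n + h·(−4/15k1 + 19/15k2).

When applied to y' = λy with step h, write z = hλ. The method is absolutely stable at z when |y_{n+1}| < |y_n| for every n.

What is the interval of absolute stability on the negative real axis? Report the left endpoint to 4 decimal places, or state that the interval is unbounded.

z∈(-1.4354,0).

Set f=λy, z=hλ:
  k1=λy_n ⇒ h·k1=z·y_n;  k2=λ(1+11/20z)y_n ⇒ h·k2=z(1+11/20z)y_n
  y_{n+1}/y_n = 1 − 4/15z + 19/15z(1+11/20z) = 1 + z + 209/300z²
  R(z) = 1 + z + 209/300z².

Need |R(x)|<1, x<0.
x=-1.73: |R|=1.3551
R=1: x+209/300x²=0 ⇒ x=−300/209=-1.4354; min R=1−1/(4·209/300)=0.6411>−1
Confirm numerically:
  x=-1.257: |R|=0.84377 <1
  x=-1.221: |R|=0.81762 <1
  x=-0.850: |R|=0.65334 <1
  x=-0.775: |R|=0.64344 <1
  x=-2.003: |R|=1.79203 >1
  x=-1.765: |R|=1.40527 >1
  x=-1.627: |R|=1.21717 >1
Interval (-1.4354, 0).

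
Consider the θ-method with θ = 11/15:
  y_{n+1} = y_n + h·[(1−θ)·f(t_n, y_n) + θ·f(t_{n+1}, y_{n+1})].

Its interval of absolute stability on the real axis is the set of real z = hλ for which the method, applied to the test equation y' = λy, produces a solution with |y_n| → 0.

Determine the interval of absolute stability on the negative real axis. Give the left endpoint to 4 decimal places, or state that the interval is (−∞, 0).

(−∞, 0) — no finite endpoint.

With y'=λy (z=hλ):
  y_{n+1} = y_n + z·[4/15·y_n + 11/15·y_{n+1}] ⇒ (1 − 11/15z)y_{n+1} = (1 + 4/15z)y_n
  ⇒ R(z) = (1 + 4/15z)/(1 − 11/15z).

Need |R(x)|<1, x<0.
x=-1.56: |R|=0.2724
x=-2: |R|=0.1892
x=-10: |R|=0.2000
x=-100: |R|=0.3453
θ=11/15≥1/2 ⇒ |1+4/15x|<|1−11/15x| ∀x<0 ⇒ stable on all of ℝ⁻.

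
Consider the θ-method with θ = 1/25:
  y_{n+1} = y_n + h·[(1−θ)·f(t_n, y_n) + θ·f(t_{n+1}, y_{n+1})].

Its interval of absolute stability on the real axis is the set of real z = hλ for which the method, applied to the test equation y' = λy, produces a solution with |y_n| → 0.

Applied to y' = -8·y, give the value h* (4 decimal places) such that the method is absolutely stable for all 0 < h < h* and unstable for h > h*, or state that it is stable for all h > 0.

On y'=λy, z=hλ:
  y_{n+1} = y_n + z·[24/25·y_n + 1/25·y_{n+1}] ⇒ (1 − 1/25z)y_{n+1} = (1 + 24/25z)y_n
  so R(z) = (1 + 24/25z)/(1 − 1/25z).

Need |R(x)|<1, x<0.
x=-1.27: |R|=0.2086
R=−1: 1+24/25x = −1+1/25x ⇒ -23/25x=2 ⇒ x=2/(-23/25)=-2.1739
Confirm numerically:
  x=-1.580: |R|=0.48608 <1
  x=-1.471: |R|=0.38926 <1
  x=-1.271: |R|=0.20951 <1
  x=-2.748: |R|=1.47585 >1
  x=-2.226: |R|=1.04400 >1
Stable set (-2.1739, 0).

(-2.1739,0); λ=-8 ⇒ h* = (50/23)/8 = 0.2717.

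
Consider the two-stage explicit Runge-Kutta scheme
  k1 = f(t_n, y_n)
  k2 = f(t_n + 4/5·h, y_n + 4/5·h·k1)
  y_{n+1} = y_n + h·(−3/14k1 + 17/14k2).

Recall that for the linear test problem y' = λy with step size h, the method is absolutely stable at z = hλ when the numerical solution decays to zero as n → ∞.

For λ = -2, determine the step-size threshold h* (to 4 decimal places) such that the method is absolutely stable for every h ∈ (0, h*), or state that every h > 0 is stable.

With y'=λy (z=hλ):
  k1=λy_n ⇒ h·k1=z·y_n;  k2=λ(1+4/5z)y_n ⇒ h·k2=z(1+4/5z)y_n
  y_{n+1}/y_n = 1 − 3/14z + 17/14z(1+4/5z) = 1 + z + 34/35z²
  so R(z) = 1 + z + 34/35z².

Need |R(x)|<1, x<0.
x=-0.68: |R|=0.7692
R=1: x+34/35x²=0 ⇒ x=−35/34=-1.0294; min R=1−1/(4·34/35)=0.7426>−1
Confirm numerically:
  x=-0.803: |R|=0.82339 <1
  x=-0.703: |R|=0.77709 <1
  x=-0.470: |R|=0.74459 <1
  x=-0.442: |R|=0.74778 <1
  x=-1.616: |R|=1.92084 >1
  x=-1.594: |R|=1.87424 >1
  x=-1.354: |R|=1.42694 >1
Stable set (-1.0294, 0).

(-1.0294,0); λ=-2 ⇒ h* = (35/34)/2 = 0.5147.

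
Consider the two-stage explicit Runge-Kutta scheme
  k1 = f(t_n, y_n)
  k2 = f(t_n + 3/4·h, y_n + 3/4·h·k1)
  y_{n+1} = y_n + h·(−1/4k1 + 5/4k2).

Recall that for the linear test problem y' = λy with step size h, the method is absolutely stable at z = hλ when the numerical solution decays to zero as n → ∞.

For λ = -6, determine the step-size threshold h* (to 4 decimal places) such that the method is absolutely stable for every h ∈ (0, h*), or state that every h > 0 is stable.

With y'=λy (z=hλ):
  k1=λy_n ⇒ h·k1=z·y_n;  k2=λ(1+3/4z)y_n ⇒ h·k2=z(1+3/4z)y_n
  y_{n+1}/y_n = 1 − 1/4z + 5/4z(1+3/4z) = 1 + z + 15/16z²
  so R(z) = 1 + z + 15/16z².

Find x<0 with |R(x)|<1.
x=-1.22: |R|=1.1754
R=1: x+15/16x²=0 ⇒ x=−16/15=-1.0667; min R=1−1/(4·15/16)=0.7333>−1
Confirm numerically:
  x=-0.738: |R|=0.77260 <1
  x=-0.661: |R|=0.74861 <1
  x=-0.652: |R|=0.74654 <1
  x=-0.467: |R|=0.73746 <1
  x=-1.458: |R|=1.53490 >1
  x=-1.202: |R|=1.15250 >1
Interval (-1.0667, 0).

(-1.0667,0); λ=-6 ⇒ h* = (16/15)/6 = 0.1778.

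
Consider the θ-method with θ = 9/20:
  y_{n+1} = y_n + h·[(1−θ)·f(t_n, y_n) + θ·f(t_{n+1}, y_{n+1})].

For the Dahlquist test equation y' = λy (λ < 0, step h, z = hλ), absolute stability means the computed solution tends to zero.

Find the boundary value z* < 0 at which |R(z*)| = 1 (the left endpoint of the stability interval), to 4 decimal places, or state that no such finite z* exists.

left endpoint -20.0000.

On y'=λy, z=hλ:
  y_{n+1} = y_n + z·[11/20·y_n + 9/20·y_{n+1}] ⇒ (1 − 9/20z)y_{n+1} = (1 + 11/20z)y_n
  R(z) = (1 + 11/20z)/(1 − 9/20z).

Find x<0 with |R(x)|<1.
x=-0.92: |R|=0.3494
R=−1: 1+11/20x = −1+9/20x ⇒ -1/10x=2 ⇒ x=2/(-1/10)=-20.0000
Confirm numerically:
  x=-19.662: |R|=0.99657 <1
  x=-15.996: |R|=0.95116 <1
  x=-9.072: |R|=0.78498 <1
  x=-20.078: |R|=1.00078 >1
  x=-20.060: |R|=1.00060 >1
  x=-20.051: |R|=1.00051 >1
So |R|<1 on (-20.0000, 0).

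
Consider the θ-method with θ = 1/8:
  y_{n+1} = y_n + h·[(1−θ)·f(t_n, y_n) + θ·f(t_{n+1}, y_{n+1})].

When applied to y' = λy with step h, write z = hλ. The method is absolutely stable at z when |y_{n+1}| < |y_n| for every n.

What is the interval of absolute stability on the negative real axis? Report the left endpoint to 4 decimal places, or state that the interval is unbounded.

On y'=λy, z=hλ:
  y_{n+1} = y_n + z·[7/8·y_n + 1/8·y_{n+1}] ⇒ (1 − 1/8z)y_{n+1} = (1 + 7/8z)y_n
  R(z) = (1 + 7/8z)/(1 − 1/8z).

Boundary: |R(x)|=1, x<0.
x=-0.91: |R|=0.1829
R=−1: 1+7/8x = −1+1/8x ⇒ -3/4x=2 ⇒ x=2/(-3/4)=-2.6667
Confirm numerically:
  x=-2.511: |R|=0.91114 <1
  x=-2.142: |R|=0.68961 <1
  x=-1.835: |R|=0.49263 <1
  x=-3.249: |R|=1.31061 >1
  x=-3.203: |R|=1.28724 >1
  x=-3.044: |R|=1.20500 >1
Stable set (-2.6667, 0).

z∈(-2.6667,0).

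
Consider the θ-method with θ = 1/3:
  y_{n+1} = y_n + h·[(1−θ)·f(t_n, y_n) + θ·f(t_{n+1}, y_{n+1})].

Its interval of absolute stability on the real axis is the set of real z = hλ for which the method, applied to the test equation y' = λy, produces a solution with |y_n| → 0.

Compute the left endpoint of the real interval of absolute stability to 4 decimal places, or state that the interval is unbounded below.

left endpoint -6.0000.

Set f=λy, z=hλ:
  y_{n+1} = y_n + z·[2/3·y_n + 1/3·y_{n+1}] ⇒ (1 − 1/3z)y_{n+1} = (1 + 2/3z)y_n
  ⇒ R(z) = (1 + 2/3z)/(1 − 1/3z).

Need |R(x)|<1, x<0.
x=-1.28: |R|=0.1028
R=−1: 1+2/3x = −1+1/3x ⇒ -1/3x=2 ⇒ x=2/(-1/3)=-6.0000
Confirm numerically:
  x=-5.830: |R|=0.98075 <1
  x=-5.083: |R|=0.88655 <1
  x=-3.706: |R|=0.65792 <1
  x=-6.345: |R|=1.03692 >1
  x=-6.090: |R|=1.00990 >1
Stable set (-6.0000, 0).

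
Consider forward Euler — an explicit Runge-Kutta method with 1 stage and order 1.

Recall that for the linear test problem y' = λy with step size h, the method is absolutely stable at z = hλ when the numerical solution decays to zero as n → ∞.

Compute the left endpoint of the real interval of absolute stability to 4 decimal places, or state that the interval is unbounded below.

left endpoint -2.0000.

Test eqn y'=λy, z=hλ:
  order 1, 1-stage ⇒ R(z)=1+z
  (e.g. R(-1.12)=-0.12000, |R|=0.12000)

Solve |R(x)|<1 on ℝ⁻.
x=-1.12: |R|=0.1200
|R(-1.75)|=0.7500 |R(-1.14)|=0.1400 |R(-0.92)|=0.0800
Bisect:
  x_lo=-2.3747 |R|=1.3747  x_hi=-0.3683 |R|=0.6317
  mid=-1.37146 |R|=0.37146 →hi
  mid=-1.87307 |R|=0.87307 →hi
  mid=-2.12387 |R|=1.12387 →lo
  mid=-1.99847 |R|=0.99847 →hi
  mid=-2.06117 |R|=1.06117 →lo
  mid=-2.02982 |R|=1.02982 →lo
  mid=-2.01414 |R|=1.01414 →lo
  mid=-2.00631 |R|=1.00631 →lo
  mid=-2.00239 |R|=1.00239 →lo
  mid=-2.00043 |R|=1.00043 →lo
  ...
  [-2.00006,-1.99994] ⇒ x*=-2.0000
So |R|<1 on (-2.0000, 0).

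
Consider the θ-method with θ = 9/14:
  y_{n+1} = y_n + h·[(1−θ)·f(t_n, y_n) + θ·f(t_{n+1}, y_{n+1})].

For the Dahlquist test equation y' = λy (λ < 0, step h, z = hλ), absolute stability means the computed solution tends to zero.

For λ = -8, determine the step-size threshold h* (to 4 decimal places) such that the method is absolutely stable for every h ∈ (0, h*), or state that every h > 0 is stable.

On y'=λy, z=hλ:
  y_{n+1} = y_n + z·[5/14·y_n + 9/14·y_{n+1}] ⇒ (1 − 9/14z)y_{n+1} = (1 + 5/14z)y_n
  R(z) = (1 + 5/14z)/(1 − 9/14z).

Find x<0 with |R(x)|<1.
x=-1.01: |R|=0.3876
x=-2: |R|=0.1250
x=-10: |R|=0.3462
x=-100: |R|=0.5317
θ=9/14≥1/2 ⇒ |1+5/14x|<|1−9/14x| ∀x<0 ⇒ unbounded interval.

unbounded; (−∞, 0). Any h>0 works for λ=-8.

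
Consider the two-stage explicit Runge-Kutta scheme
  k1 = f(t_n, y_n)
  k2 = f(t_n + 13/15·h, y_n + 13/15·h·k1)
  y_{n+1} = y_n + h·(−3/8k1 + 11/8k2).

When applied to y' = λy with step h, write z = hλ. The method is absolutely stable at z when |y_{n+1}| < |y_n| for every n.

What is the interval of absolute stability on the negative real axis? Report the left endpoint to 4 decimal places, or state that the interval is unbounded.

(-0.8392, 0).

With y'=λy (z=hλ):
  k1=λy_n ⇒ h·k1=z·y_n;  k2=λ(1+13/15z)y_n ⇒ h·k2=z(1+13/15z)y_n
  y_{n+1}/y_n = 1 − 3/8z + 11/8z(1+13/15z) = 1 + z + 143/120z²
  so R(z) = 1 + z + 143/120z².

Boundary: |R(x)|=1, x<0.
x=-1.69: |R|=2.7135
R=1: x+143/120x²=0 ⇒ x=−120/143=-0.8392; min R=1−1/(4·143/120)=0.7902>−1
Confirm numerically:
  x=-0.786: |R|=0.95021 <1
  x=-0.728: |R|=0.90356 <1
  x=-0.544: |R|=0.80866 <1
  x=-1.360: |R|=1.84411 >1
  x=-1.026: |R|=1.22844 >1
So |R|<1 on (-0.8392, 0).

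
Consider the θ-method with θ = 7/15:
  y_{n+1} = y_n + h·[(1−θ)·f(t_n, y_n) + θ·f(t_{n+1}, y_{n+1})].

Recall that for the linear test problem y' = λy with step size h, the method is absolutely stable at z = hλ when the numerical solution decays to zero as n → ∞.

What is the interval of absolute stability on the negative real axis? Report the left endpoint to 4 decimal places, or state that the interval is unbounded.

z∈(-30.0000,0).

On y'=λy, z=hλ:
  y_{n+1} = y_n + z·[8/15·y_n + 7/15·y_{n+1}] ⇒ (1 − 7/15z)y_{n+1} = (1 + 8/15z)y_n
  Hence R(z) = (1 + 8/15z)/(1 − 7/15z).

Find x<0 with |R(x)|<1.
x=-0.58: |R|=0.5435
R=−1: 1+8/15x = −1+7/15x ⇒ -1/15x=2 ⇒ x=2/(-1/15)=-30.0000
Confirm numerically:
  x=-25.745: |R|=0.97820 <1
  x=-15.711: |R|=0.88567 <1
  x=-12.240: |R|=0.82360 <1
  x=-30.416: |R|=1.00183 >1
  x=-30.399: |R|=1.00175 >1
Stable set (-30.0000, 0).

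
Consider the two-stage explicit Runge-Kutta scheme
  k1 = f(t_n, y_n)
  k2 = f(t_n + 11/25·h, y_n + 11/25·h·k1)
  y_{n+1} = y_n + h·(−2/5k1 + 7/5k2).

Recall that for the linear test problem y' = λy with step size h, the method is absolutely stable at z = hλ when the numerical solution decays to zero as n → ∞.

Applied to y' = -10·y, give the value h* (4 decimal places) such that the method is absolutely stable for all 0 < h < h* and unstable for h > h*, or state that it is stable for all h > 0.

(-1.6234,0); λ=-10 ⇒ h* = (125/77)/10 = 0.1623.

On y'=λy, z=hλ:
  k1=λy_n ⇒ h·k1=z·y_n;  k2=λ(1+11/25z)y_n ⇒ h·k2=z(1+11/25z)y_n
  y_{n+1}/y_n = 1 − 2/5z + 7/5z(1+11/25z) = 1 + z + 77/125z²
  R(z) = 1 + z + 77/125z².

Solve |R(x)|<1 on ℝ⁻.
x=-1.41: |R|=0.8147
R=1: x+77/125x²=0 ⇒ x=−125/77=-1.6234; min R=1−1/(4·77/125)=0.5942>−1
Confirm numerically:
  x=-1.149: |R|=0.66424 <1
  x=-0.813: |R|=0.59416 <1
  x=-0.724: |R|=0.59889 <1
  x=-0.684: |R|=0.60420 <1
  x=-2.087: |R|=1.59603 >1
  x=-1.873: |R|=1.28801 >1
  x=-1.845: |R|=1.25188 >1
Interval (-1.6234, 0).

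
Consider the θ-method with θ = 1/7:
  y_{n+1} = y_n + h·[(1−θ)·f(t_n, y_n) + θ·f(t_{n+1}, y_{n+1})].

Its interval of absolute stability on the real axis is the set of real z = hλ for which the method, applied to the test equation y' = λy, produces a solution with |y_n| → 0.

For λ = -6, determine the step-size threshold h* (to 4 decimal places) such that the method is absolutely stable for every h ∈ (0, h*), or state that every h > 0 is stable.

Test eqn y'=λy, z=hλ:
  y_{n+1} = y_n + z·[6/7·y_n + 1/7·y_{n+1}] ⇒ (1 − 1/7z)y_{n+1} = (1 + 6/7z)y_n
  Hence R(z) = (1 + 6/7z)/(1 − 1/7z).

Solve |R(x)|<1 on ℝ⁻.
x=-1.39: |R|=0.1597
R=−1: 1+6/7x = −1+1/7x ⇒ -5/7x=2 ⇒ x=2/(-5/7)=-2.8000
Confirm numerically:
  x=-2.640: |R|=0.91701 <1
  x=-2.573: |R|=0.88144 <1
  x=-1.507: |R|=0.24004 <1
  x=-1.324: |R|=0.11341 <1
  x=-3.304: |R|=1.24457 >1
  x=-3.243: |R|=1.21625 >1
  x=-3.043: |R|=1.12098 >1
Stable set (-2.8000, 0).

(-2.8000,0); λ=-6 ⇒ h* = (14/5)/6 = 0.4667.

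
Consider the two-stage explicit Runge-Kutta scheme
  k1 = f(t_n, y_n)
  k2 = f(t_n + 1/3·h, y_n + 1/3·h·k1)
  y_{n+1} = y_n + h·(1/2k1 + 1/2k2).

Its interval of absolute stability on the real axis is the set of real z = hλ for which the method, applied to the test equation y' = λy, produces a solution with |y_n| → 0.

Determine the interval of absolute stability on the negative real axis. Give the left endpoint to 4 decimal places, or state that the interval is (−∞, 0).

Test eqn y'=λy, z=hλ:
  k1=λy_n ⇒ h·k1=z·y_n;  k2=λ(1+1/3z)y_n ⇒ h·k2=z(1+1/3z)y_n
  y_{n+1}/y_n = 1 + 1/2z + 1/2z(1+1/3z) = 1 + z + 1/6z²
  R(z) = 1 + z + 1/6z².

Boundary: |R(x)|=1, x<0.
x=-1.19: |R|=0.0460
R=1: x+1/6x²=0 ⇒ x=−6=-6.0000; min R=1−1/(4·1/6)=-0.5000>−1
Confirm numerically:
  x=-4.947: |R|=0.13180 <1
  x=-4.678: |R|=0.03072 <1
  x=-4.230: |R|=0.24785 <1
  x=-6.292: |R|=1.30621 >1
  x=-6.096: |R|=1.09754 >1
Interval (-6.0000, 0).

z∈(-6.0000,0).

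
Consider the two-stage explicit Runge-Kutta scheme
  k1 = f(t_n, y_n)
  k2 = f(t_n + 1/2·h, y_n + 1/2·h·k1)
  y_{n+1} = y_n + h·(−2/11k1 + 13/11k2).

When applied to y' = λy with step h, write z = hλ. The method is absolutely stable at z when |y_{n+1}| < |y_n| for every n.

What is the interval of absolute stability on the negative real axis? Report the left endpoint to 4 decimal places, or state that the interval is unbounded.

z∈(-1.6923,0).

Set f=λy, z=hλ:
  k1=λy_n ⇒ h·k1=z·y_n;  k2=λ(1+1/2z)y_n ⇒ h·k2=z(1+1/2z)y_n
  y_{n+1}/y_n = 1 − 2/11z + 13/11z(1+1/2z) = 1 + z + 13/22z²
  ⇒ R(z) = 1 + z + 13/22z².

Solve |R(x)|<1 on ℝ⁻.
x=-1.38: |R|=0.7453
R=1: x+13/22x²=0 ⇒ x=−22/13=-1.6923; min R=1−1/(4·13/22)=0.5769>−1
Confirm numerically:
  x=-1.548: |R|=0.86800 <1
  x=-1.406: |R|=0.76213 <1
  x=-1.131: |R|=0.62487 <1
  x=-0.821: |R|=0.57730 <1
  x=-2.255: |R|=1.74979 >1
  x=-2.227: |R|=1.70363 >1
Interval (-1.6923, 0).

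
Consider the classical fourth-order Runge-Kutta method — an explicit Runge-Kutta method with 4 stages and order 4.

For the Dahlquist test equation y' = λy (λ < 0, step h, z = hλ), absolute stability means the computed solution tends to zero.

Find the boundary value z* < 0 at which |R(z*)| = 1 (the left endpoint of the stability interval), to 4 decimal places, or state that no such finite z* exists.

z* = -2.7853.

On y'=λy, z=hλ:
  order 4, 4-stage ⇒ R(z)=1+z+z^2/2+z^3/6+z^4/24
  (e.g. R(-1.13)=0.33590, |R|=0.33590)

Solve |R(x)|<1 on ℝ⁻.
x=-1.13: |R|=0.3359
|R(-2.06)|=0.3552 |R(-1.69)|=0.2735 |R(-1.1)|=0.3442
Bisect:
  x_lo=-3.4693 |R|=2.6255  x_hi=-0.2850 |R|=0.7520
  mid=-1.87717 |R|=0.29963 →hi
  mid=-2.67325 |R|=0.84381 →hi
  mid=-3.07129 |R|=1.52406 →lo
  mid=-2.87227 |R|=1.13925 →lo
  mid=-2.77276 |R|=0.98127 →hi
  mid=-2.82252 |R|=1.05759 →lo
  mid=-2.79764 |R|=1.01877 →lo
  ...
  [-2.78539,-2.78520] ⇒ x*=-2.7853
Interval (-2.7853, 0).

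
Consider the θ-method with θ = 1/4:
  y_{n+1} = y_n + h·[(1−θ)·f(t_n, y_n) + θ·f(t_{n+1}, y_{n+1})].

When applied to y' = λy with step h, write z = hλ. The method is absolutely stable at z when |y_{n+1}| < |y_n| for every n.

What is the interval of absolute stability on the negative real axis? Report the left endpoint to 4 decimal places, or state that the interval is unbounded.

Test eqn y'=λy, z=hλ:
  y_{n+1} = y_n + z·[3/4·y_n + 1/4·y_{n+1}] ⇒ (1 − 1/4z)y_{n+1} = (1 + 3/4z)y_n
  R(z) = (1 + 3/4z)/(1 − 1/4z).

Boundary: |R(x)|=1, x<0.
x=-1.68: |R|=0.1831
R=−1: 1+3/4x = −1+1/4x ⇒ -1/2x=2 ⇒ x=2/(-1/2)=-4.0000
Confirm numerically:
  x=-3.725: |R|=0.92880 <1
  x=-3.471: |R|=0.85839 <1
  x=-2.162: |R|=0.40344 <1
  x=-1.744: |R|=0.21448 <1
  x=-4.551: |R|=1.12887 >1
  x=-4.249: |R|=1.06037 >1
  x=-4.192: |R|=1.04688 >1
Interval (-4.0000, 0).

(-4.0000, 0).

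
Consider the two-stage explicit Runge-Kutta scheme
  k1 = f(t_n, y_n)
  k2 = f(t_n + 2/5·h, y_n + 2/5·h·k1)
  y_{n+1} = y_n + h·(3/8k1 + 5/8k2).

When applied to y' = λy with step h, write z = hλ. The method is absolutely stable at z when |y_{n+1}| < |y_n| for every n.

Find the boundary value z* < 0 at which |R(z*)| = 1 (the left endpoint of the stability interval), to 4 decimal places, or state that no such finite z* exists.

On y'=λy, z=hλ:
  k1=λy_n ⇒ h·k1=z·y_n;  k2=λ(1+2/5z)y_n ⇒ h·k2=z(1+2/5z)y_n
  y_{n+1}/y_n = 1 + 3/8z + 5/8z(1+2/5z) = 1 + z + 1/4z²
  ⇒ R(z) = 1 + z + 1/4z².

Solve |R(x)|<1 on ℝ⁻.
x=-0.58: |R|=0.5041
R=1: x+1/4x²=0 ⇒ x=−4=-4.0000; min R=1−1/(4·1/4)=0.0000>−1
Confirm numerically:
  x=-3.520: |R|=0.57760 <1
  x=-2.009: |R|=0.00002 <1
  x=-1.825: |R|=0.00766 <1
  x=-4.542: |R|=1.61544 >1
  x=-4.439: |R|=1.48718 >1
  x=-4.083: |R|=1.08472 >1
Interval (-4.0000, 0).

z* = -4.0000.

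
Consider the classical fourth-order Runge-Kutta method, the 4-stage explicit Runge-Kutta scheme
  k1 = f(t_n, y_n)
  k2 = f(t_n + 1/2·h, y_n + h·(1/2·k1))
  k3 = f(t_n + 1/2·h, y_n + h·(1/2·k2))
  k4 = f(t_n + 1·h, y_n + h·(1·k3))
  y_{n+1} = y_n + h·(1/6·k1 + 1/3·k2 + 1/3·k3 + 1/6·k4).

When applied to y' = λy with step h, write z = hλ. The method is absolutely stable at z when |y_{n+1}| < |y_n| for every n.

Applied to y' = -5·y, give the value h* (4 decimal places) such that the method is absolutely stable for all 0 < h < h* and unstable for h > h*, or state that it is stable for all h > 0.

(-2.7853,0); λ=-5 ⇒ h* = 0.5571.

With y'=λy (z=hλ):
  order 4, 4-stage ⇒ R(z)=1+z+z^2/2+z^3/6+z^4/24
  (e.g. R(-1.07)=0.35289, |R|=0.35289)

Find x<0 with |R(x)|<1.
x=-1.07: |R|=0.3529
|R(-1.59)|=0.2704 |R(-1.4)|=0.2827 |R(-0.57)|=0.5660
Bisect:
  x_lo=-3.5616 |R|=2.9558  x_hi=-0.3725 |R|=0.6891
  mid=-1.96708 |R|=0.32290 →hi
  mid=-2.76436 |R|=0.96889 →hi
  mid=-3.16300 |R|=1.73569 →lo
  mid=-2.96368 |R|=1.30399 →lo
  mid=-2.86402 |R|=1.12533 →lo
  mid=-2.81419 |R|=1.04445 →lo
  mid=-2.78928 |R|=1.00602 →lo
  mid=-2.77682 |R|=0.98730 →hi
  ...
  [-2.78538,-2.78519] ⇒ x*=-2.7853
Stable set (-2.7853, 0).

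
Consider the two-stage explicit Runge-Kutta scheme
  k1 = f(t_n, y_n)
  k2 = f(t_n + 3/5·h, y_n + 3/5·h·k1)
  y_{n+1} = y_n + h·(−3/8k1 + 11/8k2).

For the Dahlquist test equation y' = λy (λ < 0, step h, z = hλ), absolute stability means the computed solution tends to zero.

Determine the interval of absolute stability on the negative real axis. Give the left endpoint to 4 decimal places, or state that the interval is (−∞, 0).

z∈(-1.2121,0).

Set f=λy, z=hλ:
  k1=λy_n ⇒ h·k1=z·y_n;  k2=λ(1+3/5z)y_n ⇒ h·k2=z(1+3/5z)y_n
  y_{n+1}/y_n = 1 − 3/8z + 11/8z(1+3/5z) = 1 + z + 33/40z²
  R(z) = 1 + z + 33/40z².

Find x<0 with |R(x)|<1.
x=-1.63: |R|=1.5619
R=1: x+33/40x²=0 ⇒ x=−40/33=-1.2121; min R=1−1/(4·33/40)=0.6970>−1
Confirm numerically:
  x=-1.151: |R|=0.94196 <1
  x=-1.018: |R|=0.83697 <1
  x=-0.639: |R|=0.69786 <1
  x=-0.533: |R|=0.70137 <1
  x=-1.642: |R|=1.58234 >1
  x=-1.282: |R|=1.07391 >1
Interval (-1.2121, 0).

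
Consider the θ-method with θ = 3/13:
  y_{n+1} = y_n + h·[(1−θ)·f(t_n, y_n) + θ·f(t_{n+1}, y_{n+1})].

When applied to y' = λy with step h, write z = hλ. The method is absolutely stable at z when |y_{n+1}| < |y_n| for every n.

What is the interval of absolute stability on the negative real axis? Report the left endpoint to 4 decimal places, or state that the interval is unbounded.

z∈(-3.7143,0).

Test eqn y'=λy, z=hλ:
  y_{n+1} = y_n + z·[10/13·y_n + 3/13·y_{n+1}] ⇒ (1 − 3/13z)y_{n+1} = (1 + 10/13z)y_n
  so R(z) = (1 + 10/13z)/(1 − 3/13z).

Solve |R(x)|<1 on ℝ⁻.
x=-0.34: |R|=0.6847
R=−1: 1+10/13x = −1+3/13x ⇒ -7/13x=2 ⇒ x=2/(-7/13)=-3.7143
Confirm numerically:
  x=-3.627: |R|=0.97441 <1
  x=-2.787: |R|=0.69613 <1
  x=-2.468: |R|=0.57244 <1
  x=-4.233: |R|=1.14129 >1
  x=-3.839: |R|=1.03561 >1
  x=-3.801: |R|=1.02487 >1
Interval (-3.7143, 0).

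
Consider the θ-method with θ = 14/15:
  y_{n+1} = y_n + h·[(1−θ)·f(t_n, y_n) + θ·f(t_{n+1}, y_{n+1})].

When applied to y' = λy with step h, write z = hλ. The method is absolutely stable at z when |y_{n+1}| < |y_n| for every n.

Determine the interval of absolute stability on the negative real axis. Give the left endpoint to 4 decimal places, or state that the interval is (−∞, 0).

(−∞, 0) — no finite endpoint.

Test eqn y'=λy, z=hλ:
  y_{n+1} = y_n + z·[1/15·y_n + 14/15·y_{n+1}] ⇒ (1 − 14/15z)y_{n+1} = (1 + 1/15z)y_n
  R(z) = (1 + 1/15z)/(1 − 14/15z).

Need |R(x)|<1, x<0.
x=-0.9: |R|=0.5109
x=-2: |R|=0.3023
x=-10: |R|=0.0323
x=-100: |R|=0.0601
θ=14/15≥1/2 ⇒ |1+1/15x|<|1−14/15x| ∀x<0 ⇒ unbounded interval.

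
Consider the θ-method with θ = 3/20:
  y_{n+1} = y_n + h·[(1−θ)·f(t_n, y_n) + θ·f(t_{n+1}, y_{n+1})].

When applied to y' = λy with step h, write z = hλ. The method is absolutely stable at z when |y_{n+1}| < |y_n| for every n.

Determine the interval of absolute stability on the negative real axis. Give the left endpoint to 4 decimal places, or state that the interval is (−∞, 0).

On y'=λy, z=hλ:
  y_{n+1} = y_n + z·[17/20·y_n + 3/20·y_{n+1}] ⇒ (1 − 3/20z)y_{n+1} = (1 + 17/20z)y_n
  R(z) = (1 + 17/20z)/(1 − 3/20z).

Boundary: |R(x)|=1, x<0.
x=-0.69: |R|=0.3747
R=−1: 1+17/20x = −1+3/20x ⇒ -7/10x=2 ⇒ x=2/(-7/10)=-2.8571
Confirm numerically:
  x=-2.027: |R|=0.55439 <1
  x=-1.793: |R|=0.41298 <1
  x=-1.715: |R|=0.36409 <1
  x=-1.598: |R|=0.28902 <1
  x=-3.275: |R|=1.19614 >1
  x=-3.238: |R|=1.17944 >1
  x=-2.968: |R|=1.05369 >1
Interval (-2.8571, 0).

(-2.8571, 0).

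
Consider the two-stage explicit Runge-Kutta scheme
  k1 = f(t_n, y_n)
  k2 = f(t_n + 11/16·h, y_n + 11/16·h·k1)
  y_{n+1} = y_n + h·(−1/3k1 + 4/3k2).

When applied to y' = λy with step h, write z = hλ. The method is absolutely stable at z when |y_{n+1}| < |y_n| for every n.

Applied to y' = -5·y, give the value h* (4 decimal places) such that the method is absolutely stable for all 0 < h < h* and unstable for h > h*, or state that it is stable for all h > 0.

With y'=λy (z=hλ):
  k1=λy_n ⇒ h·k1=z·y_n;  k2=λ(1+11/16z)y_n ⇒ h·k2=z(1+11/16z)y_n
  y_{n+1}/y_n = 1 − 1/3z + 4/3z(1+11/16z) = 1 + z + 11/12z²
  Hence R(z) = 1 + z + 11/12z².

Need |R(x)|<1, x<0.
x=-1.12: |R|=1.0299
R=1: x+11/12x²=0 ⇒ x=−12/11=-1.0909; min R=1−1/(4·11/12)=0.7273>−1
Confirm numerically:
  x=-0.955: |R|=0.88102 <1
  x=-0.535: |R|=0.72737 <1
  x=-0.439: |R|=0.73766 <1
  x=-0.438: |R|=0.73786 <1
  x=-1.596: |R|=1.73895 >1
  x=-1.478: |R|=1.52444 >1
  x=-1.460: |R|=1.49397 >1
So |R|<1 on (-1.0909, 0).

(-1.0909,0); λ=-5 ⇒ h* = (12/11)/5 = 0.2182.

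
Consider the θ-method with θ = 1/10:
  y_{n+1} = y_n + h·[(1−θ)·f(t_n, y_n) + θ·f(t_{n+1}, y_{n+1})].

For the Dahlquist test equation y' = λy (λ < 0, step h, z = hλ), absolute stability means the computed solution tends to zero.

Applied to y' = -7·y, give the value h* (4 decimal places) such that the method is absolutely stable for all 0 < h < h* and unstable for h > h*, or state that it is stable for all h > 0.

With y'=λy (z=hλ):
  y_{n+1} = y_n + z·[9/10·y_n + 1/10·y_{n+1}] ⇒ (1 − 1/10z)y_{n+1} = (1 + 9/10z)y_n
  Hence R(z) = (1 + 9/10z)/(1 − 1/10z).

Find x<0 with |R(x)|<1.
x=-1.54: |R|=0.3345
R=−1: 1+9/10x = −1+1/10x ⇒ -4/5x=2 ⇒ x=2/(-4/5)=-2.5000
Confirm numerically:
  x=-1.564: |R|=0.35247 <1
  x=-1.469: |R|=0.28084 <1
  x=-1.447: |R|=0.26409 <1
  x=-1.137: |R|=0.02092 <1
  x=-2.884: |R|=1.23844 >1
  x=-2.880: |R|=1.23602 >1
Stable set (-2.5000, 0).

(-2.5000,0); λ=-7 ⇒ h* = (5/2)/7 = 0.3571.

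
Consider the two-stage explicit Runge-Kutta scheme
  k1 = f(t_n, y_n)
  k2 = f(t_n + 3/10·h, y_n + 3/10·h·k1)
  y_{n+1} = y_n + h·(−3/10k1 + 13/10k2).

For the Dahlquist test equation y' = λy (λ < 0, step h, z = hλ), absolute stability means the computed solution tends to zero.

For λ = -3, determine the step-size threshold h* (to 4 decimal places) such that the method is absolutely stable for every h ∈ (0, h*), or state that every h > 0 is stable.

(-2.5641,0); λ=-3 ⇒ h* = (100/39)/3 = 0.8547.

Test eqn y'=λy, z=hλ:
  k1=λy_n ⇒ h·k1=z·y_n;  k2=λ(1+3/10z)y_n ⇒ h·k2=z(1+3/10z)y_n
  y_{n+1}/y_n = 1 − 3/10z + 13/10z(1+3/10z) = 1 + z + 39/100z²
  Hence R(z) = 1 + z + 39/100z².

Need |R(x)|<1, x<0.
x=-1.33: |R|=0.3599
R=1: x+39/100x²=0 ⇒ x=−100/39=-2.5641; min R=1−1/(4·39/100)=0.3590>−1
Confirm numerically:
  x=-2.486: |R|=0.92428 <1
  x=-2.144: |R|=0.64873 <1
  x=-2.142: |R|=0.64738 <1
  x=-1.857: |R|=0.48790 <1
  x=-3.064: |R|=1.59736 >1
  x=-2.808: |R|=1.26710 >1
  x=-2.720: |R|=1.16538 >1
Interval (-2.5641, 0).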